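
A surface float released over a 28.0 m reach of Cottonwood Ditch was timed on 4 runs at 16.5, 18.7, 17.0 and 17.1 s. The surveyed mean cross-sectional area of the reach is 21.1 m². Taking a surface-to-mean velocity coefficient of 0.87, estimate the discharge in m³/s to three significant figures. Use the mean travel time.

t̄ = (16.5 + 18.7 + 17.0 + 17.1) / 4 = 17.325 s
v_surface = L / t̄ = 28.0 / 17.325 = 1.616 m/s
v_mean = 0.87 × 1.616 = 1.406 m/s
Q = A × v_mean = 21.1 × 1.406 = 29.67 m³/s

29.7 m³/s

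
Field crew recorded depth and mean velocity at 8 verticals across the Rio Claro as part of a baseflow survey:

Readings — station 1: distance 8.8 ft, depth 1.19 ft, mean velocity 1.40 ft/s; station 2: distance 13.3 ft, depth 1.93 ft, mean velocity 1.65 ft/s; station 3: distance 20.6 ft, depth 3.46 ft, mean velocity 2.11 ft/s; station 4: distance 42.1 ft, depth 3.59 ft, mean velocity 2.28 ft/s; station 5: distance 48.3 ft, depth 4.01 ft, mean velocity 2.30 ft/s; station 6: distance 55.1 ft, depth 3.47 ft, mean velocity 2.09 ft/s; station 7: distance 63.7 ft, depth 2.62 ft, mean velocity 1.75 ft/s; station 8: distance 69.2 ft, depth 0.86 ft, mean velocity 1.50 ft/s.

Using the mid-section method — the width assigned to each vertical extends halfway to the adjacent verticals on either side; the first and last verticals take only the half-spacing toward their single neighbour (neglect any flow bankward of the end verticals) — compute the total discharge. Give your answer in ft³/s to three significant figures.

393 ft³/s

w_1 = (13.3 − 8.8)/2 = 2.25 ft; q_1 = 1.40 × 1.19 × 2.25 = 3.749 ft³/s
w_2 = (20.6 − 8.8)/2 = 5.9 ft; q_2 = 1.65 × 1.93 × 5.9 = 18.79 ft³/s
w_3 = (42.1 − 13.3)/2 = 14.4 ft; q_3 = 2.11 × 3.46 × 14.4 = 105.1 ft³/s
w_4 = (48.3 − 20.6)/2 = 13.85 ft; q_4 = 2.28 × 3.59 × 13.85 = 113.4 ft³/s
w_5 = (55.1 − 42.1)/2 = 6.5 ft; q_5 = 2.30 × 4.01 × 6.5 = 59.95 ft³/s
w_6 = (63.7 − 48.3)/2 = 7.7 ft; q_6 = 2.09 × 3.47 × 7.7 = 55.84 ft³/s
w_7 = (69.2 − 55.1)/2 = 7.05 ft; q_7 = 1.75 × 2.62 × 7.05 = 32.32 ft³/s
w_8 = (69.2 − 63.7)/2 = 2.75 ft; q_8 = 1.50 × 0.86 × 2.75 = 3.548 ft³/s
Q = Σ qᵢ = 392.7 ft³/s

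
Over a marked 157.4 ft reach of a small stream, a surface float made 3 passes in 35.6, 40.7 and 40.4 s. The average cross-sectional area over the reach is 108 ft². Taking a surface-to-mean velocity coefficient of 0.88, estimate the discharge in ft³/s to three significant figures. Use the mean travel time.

t̄ = (35.6 + 40.7 + 40.4) / 3 = 38.9 s
v_surface = L / t̄ = 157.4 / 38.9 = 4.046 ft/s
v_mean = 0.88 × 4.046 = 3.561 ft/s
Q = A × v_mean = 108 × 3.561 = 384.6 ft³/s

385 ft³/s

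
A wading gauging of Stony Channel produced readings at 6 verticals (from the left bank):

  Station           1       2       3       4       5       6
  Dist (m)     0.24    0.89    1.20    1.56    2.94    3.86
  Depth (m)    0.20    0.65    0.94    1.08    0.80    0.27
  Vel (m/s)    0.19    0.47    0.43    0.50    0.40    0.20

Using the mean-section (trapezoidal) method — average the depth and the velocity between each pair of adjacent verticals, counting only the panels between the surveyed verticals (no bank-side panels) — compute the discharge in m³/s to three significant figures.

Panel 1-2: Δb = 0.65 m, d̄ = (0.20+0.65)/2 = 0.425, v̄ = (0.19+0.47)/2 = 0.33 → q = 0.65×0.425×0.33 = 0.09116 m³/s
Panel 2-3: Δb = 0.31 m, d̄ = (0.65+0.94)/2 = 0.795, v̄ = (0.47+0.43)/2 = 0.45 → q = 0.31×0.795×0.45 = 0.1109 m³/s
Panel 3-4: Δb = 0.36 m, d̄ = (0.94+1.08)/2 = 1.01, v̄ = (0.43+0.50)/2 = 0.465 → q = 0.36×1.01×0.465 = 0.1691 m³/s
Panel 4-5: Δb = 1.38 m, d̄ = (1.08+0.80)/2 = 0.94, v̄ = (0.50+0.40)/2 = 0.45 → q = 1.38×0.94×0.45 = 0.5837 m³/s
Panel 5-6: Δb = 0.92 m, d̄ = (0.80+0.27)/2 = 0.535, v̄ = (0.40+0.20)/2 = 0.3 → q = 0.92×0.535×0.3 = 0.1477 m³/s
Q = Σ q = 1.103 m³/s

1.10 m³/s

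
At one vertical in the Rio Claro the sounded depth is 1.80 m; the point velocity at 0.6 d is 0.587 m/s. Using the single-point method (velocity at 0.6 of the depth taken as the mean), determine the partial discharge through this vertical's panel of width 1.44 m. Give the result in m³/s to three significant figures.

1.52 m³/s

v̄ = v₀.₆ = 0.587 m/s
q = v̄ × d × w = 0.5870 × 1.80 × 1.44 = 1.522 m³/s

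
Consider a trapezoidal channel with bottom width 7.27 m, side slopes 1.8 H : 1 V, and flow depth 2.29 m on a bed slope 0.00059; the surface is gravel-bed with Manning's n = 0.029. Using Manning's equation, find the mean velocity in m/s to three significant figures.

A = (b + z·y)·y = (7.27 + 1.8×2.29)×2.29 = 26.09 m²
P = b + 2y√(1+z²) = 7.27 + 2×2.29×√(1+1.8²) = 16.70 m
R = A/P = 26.09/16.70 = 1.562 m
Q = (1/n)·A·R^(2/3)·S^(1/2) = (1/0.029) × 26.09 × 1.562^(2/3) × 0.00059^(1/2) = 29.42 m³/s
V = Q/A = 29.42/26.09 = 1.128 m/s

1.13 m/s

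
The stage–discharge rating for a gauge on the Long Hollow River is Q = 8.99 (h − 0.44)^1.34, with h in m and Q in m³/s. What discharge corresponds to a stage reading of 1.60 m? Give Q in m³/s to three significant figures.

11.0 m³/s

Q = 8.99 × (1.60 − 0.44)^1.34 = 8.99 × 1.16^1.34 = 10.97 m³/s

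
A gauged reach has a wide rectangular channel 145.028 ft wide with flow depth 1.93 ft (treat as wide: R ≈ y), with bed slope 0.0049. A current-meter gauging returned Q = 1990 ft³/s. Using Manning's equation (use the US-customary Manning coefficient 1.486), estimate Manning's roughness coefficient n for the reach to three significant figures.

0.0227

A = b·y = 145.028 × 1.93 = 279.9 ft²
Wide channel: R ≈ y = 1.93 ft
n = (1.486/Q)·A·R^(2/3)·S^(1/2) = (1.486/1990) × 279.9 × 1.550 × 0.07000 = 0.02268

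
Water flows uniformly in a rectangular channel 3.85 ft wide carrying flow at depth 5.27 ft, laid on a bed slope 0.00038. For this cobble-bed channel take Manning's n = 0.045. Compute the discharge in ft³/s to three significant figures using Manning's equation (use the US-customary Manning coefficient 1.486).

A = b·y = 3.85 × 5.27 = 20.29 ft²
P = b + 2y = 3.85 + 2×5.27 = 14.39 ft
R = A/P = 20.29/14.39 = 1.410 ft
Q = (1.486/n)·A·R^(2/3)·S^(1/2) = (1.486/0.045) × 20.29 × 1.410^(2/3) × 0.00038^(1/2) = 16.42 ft³/s

16.4 ft³/s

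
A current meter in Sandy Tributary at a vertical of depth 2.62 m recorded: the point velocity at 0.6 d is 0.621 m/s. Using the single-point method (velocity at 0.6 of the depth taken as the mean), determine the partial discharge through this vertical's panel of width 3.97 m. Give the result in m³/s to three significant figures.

6.46 m³/s

v̄ = v₀.₆ = 0.621 m/s
q = v̄ × d × w = 0.6210 × 2.62 × 3.97 = 6.459 m³/s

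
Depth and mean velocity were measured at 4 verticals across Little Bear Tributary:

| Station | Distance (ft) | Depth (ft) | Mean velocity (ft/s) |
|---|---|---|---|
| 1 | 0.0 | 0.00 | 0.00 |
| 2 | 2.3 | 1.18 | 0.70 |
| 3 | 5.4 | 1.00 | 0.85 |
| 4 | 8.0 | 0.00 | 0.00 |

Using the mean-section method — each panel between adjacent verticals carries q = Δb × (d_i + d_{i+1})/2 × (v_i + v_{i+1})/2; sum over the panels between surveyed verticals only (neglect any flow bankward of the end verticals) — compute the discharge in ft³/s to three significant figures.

3.65 ft³/s

Panel 1-2: Δb = 2.3 ft, d̄ = (0.00+1.18)/2 = 0.59, v̄ = (0.00+0.70)/2 = 0.35 → q = 2.3×0.59×0.35 = 0.4750 ft³/s
Panel 2-3: Δb = 3.1 ft, d̄ = (1.18+1.00)/2 = 1.09, v̄ = (0.70+0.85)/2 = 0.775 → q = 3.1×1.09×0.775 = 2.619 ft³/s
Panel 3-4: Δb = 2.6 ft, d̄ = (1.00+0.00)/2 = 0.5, v̄ = (0.85+0.00)/2 = 0.425 → q = 2.6×0.5×0.425 = 0.5525 ft³/s
Q = Σ q = 3.646 ft³/s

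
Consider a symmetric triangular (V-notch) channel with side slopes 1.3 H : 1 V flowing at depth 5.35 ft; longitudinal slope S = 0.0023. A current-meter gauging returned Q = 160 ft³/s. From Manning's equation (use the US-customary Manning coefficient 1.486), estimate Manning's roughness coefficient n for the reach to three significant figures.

A = z·y² = 1.3×5.35² = 37.21 ft²
P = 2y√(1+z²) = 2×5.35×√(1+1.3²) = 17.55 ft
R = A/P = 37.21/17.55 = 2.120 ft
n = (1.486/Q)·A·R^(2/3)·S^(1/2) = (1.486/160) × 37.21 × 1.650 × 0.04796 = 0.02735

0.0274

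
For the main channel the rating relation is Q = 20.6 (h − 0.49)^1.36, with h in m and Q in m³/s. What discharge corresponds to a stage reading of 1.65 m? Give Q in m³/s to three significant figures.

Q = 20.6 × (1.65 − 0.49)^1.36 = 20.6 × 1.16^1.36 = 25.21 m³/s

25.2 m³/s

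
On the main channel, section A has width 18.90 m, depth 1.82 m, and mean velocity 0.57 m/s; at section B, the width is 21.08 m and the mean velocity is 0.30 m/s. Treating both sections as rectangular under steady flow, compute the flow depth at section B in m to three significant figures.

Q = A₁V₁ = (18.90×1.82) × 0.57 = 19.61 m³/s
d₂ = Q/(b₂ V₂) = 19.61/(21.08×0.30) = 3.100 m

3.10 m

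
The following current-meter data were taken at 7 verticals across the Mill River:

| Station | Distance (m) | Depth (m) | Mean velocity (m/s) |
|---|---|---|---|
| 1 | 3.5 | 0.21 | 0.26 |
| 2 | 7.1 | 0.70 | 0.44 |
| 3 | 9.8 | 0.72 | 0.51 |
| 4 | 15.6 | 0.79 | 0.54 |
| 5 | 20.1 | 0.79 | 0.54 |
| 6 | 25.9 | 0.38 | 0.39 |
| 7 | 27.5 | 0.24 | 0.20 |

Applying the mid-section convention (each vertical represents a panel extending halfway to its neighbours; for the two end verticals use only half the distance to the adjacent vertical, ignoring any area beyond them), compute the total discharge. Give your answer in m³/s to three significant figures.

w_1 = (7.1 − 3.5)/2 = 1.8 m; q_1 = 0.26 × 0.21 × 1.8 = 0.09828 m³/s
w_2 = (9.8 − 3.5)/2 = 3.15 m; q_2 = 0.44 × 0.70 × 3.15 = 0.9702 m³/s
w_3 = (15.6 − 7.1)/2 = 4.25 m; q_3 = 0.51 × 0.72 × 4.25 = 1.561 m³/s
w_4 = (20.1 − 9.8)/2 = 5.15 m; q_4 = 0.54 × 0.79 × 5.15 = 2.197 m³/s
w_5 = (25.9 − 15.6)/2 = 5.15 m; q_5 = 0.54 × 0.79 × 5.15 = 2.197 m³/s
w_6 = (27.5 − 20.1)/2 = 3.7 m; q_6 = 0.39 × 0.38 × 3.7 = 0.5483 m³/s
w_7 = (27.5 − 25.9)/2 = 0.8 m; q_7 = 0.20 × 0.24 × 0.8 = 0.03840 m³/s
Q = Σ qᵢ = 7.610 m³/s

7.61 m³/s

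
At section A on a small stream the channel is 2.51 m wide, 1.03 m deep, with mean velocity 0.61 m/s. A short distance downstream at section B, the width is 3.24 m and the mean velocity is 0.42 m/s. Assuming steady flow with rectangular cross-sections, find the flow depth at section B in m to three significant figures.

Q = A₁V₁ = (2.51×1.03) × 0.61 = 1.577 m³/s
d₂ = Q/(b₂ V₂) = 1.577/(3.24×0.42) = 1.159 m

1.16 m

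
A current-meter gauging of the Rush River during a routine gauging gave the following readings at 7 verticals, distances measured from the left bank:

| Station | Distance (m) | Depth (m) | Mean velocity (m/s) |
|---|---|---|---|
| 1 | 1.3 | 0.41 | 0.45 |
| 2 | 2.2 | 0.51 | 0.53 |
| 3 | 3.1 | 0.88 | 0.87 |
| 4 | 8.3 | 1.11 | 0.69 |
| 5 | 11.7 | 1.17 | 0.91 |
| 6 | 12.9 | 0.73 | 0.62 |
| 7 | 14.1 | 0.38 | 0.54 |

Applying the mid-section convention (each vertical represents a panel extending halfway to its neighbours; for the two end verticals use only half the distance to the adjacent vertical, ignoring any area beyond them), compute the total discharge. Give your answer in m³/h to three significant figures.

32700 m³/h

w_1 = (2.2 − 1.3)/2 = 0.45 m; q_1 = 0.45 × 0.41 × 0.45 = 0.08303 m³/s
w_2 = (3.1 − 1.3)/2 = 0.9 m; q_2 = 0.53 × 0.51 × 0.9 = 0.2433 m³/s
w_3 = (8.3 − 2.2)/2 = 3.05 m; q_3 = 0.87 × 0.88 × 3.05 = 2.335 m³/s
w_4 = (11.7 − 3.1)/2 = 4.3 m; q_4 = 0.69 × 1.11 × 4.3 = 3.293 m³/s
w_5 = (12.9 − 8.3)/2 = 2.3 m; q_5 = 0.91 × 1.17 × 2.3 = 2.449 m³/s
w_6 = (14.1 − 11.7)/2 = 1.2 m; q_6 = 0.62 × 0.73 × 1.2 = 0.5431 m³/s
w_7 = (14.1 − 12.9)/2 = 0.6 m; q_7 = 0.54 × 0.38 × 0.6 = 0.1231 m³/s
Q = Σ qᵢ = 9.070 m³/s
= 9.070 × 3600 = 32650 m³/h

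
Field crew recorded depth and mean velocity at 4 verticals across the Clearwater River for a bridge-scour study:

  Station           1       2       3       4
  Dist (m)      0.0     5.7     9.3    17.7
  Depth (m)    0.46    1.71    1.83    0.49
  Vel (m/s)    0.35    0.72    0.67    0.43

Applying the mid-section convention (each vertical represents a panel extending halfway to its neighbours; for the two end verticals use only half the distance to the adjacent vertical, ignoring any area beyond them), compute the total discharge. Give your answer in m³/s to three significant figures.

w_1 = (5.7 − 0.0)/2 = 2.85 m; q_1 = 0.35 × 0.46 × 2.85 = 0.4589 m³/s
w_2 = (9.3 − 0.0)/2 = 4.65 m; q_2 = 0.72 × 1.71 × 4.65 = 5.725 m³/s
w_3 = (17.7 − 5.7)/2 = 6 m; q_3 = 0.67 × 1.83 × 6 = 7.357 m³/s
w_4 = (17.7 − 9.3)/2 = 4.2 m; q_4 = 0.43 × 0.49 × 4.2 = 0.8849 m³/s
Q = Σ qᵢ = 14.43 m³/s

14.4 m³/s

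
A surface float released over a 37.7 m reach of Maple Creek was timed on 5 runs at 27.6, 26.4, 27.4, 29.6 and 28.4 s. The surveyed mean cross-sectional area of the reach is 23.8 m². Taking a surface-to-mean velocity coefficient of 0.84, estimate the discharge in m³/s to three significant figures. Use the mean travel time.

t̄ = (27.6 + 26.4 + 27.4 + 29.6 + 28.4) / 5 = 27.88 s
v_surface = L / t̄ = 37.7 / 27.88 = 1.352 m/s
v_mean = 0.84 × 1.352 = 1.136 m/s
Q = A × v_mean = 23.8 × 1.136 = 27.03 m³/s

27.0 m³/s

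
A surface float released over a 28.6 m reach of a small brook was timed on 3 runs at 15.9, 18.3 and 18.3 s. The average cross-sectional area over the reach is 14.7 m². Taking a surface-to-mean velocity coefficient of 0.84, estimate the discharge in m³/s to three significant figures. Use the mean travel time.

20.2 m³/s

t̄ = (15.9 + 18.3 + 18.3) / 3 = 17.5 s
v_surface = L / t̄ = 28.6 / 17.5 = 1.634 m/s
v_mean = 0.84 × 1.634 = 1.373 m/s
Q = A × v_mean = 14.7 × 1.373 = 20.18 m³/s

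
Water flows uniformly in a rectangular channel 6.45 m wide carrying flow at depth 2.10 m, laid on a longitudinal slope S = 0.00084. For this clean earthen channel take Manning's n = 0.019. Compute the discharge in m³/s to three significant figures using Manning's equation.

A = b·y = 6.45 × 2.10 = 13.55 m²
P = b + 2y = 6.45 + 2×2.10 = 10.65 m
R = A/P = 13.55/10.65 = 1.272 m
Q = (1/n)·A·R^(2/3)·S^(1/2) = (1/0.019) × 13.55 × 1.272^(2/3) × 0.00084^(1/2) = 24.25 m³/s

24.3 m³/s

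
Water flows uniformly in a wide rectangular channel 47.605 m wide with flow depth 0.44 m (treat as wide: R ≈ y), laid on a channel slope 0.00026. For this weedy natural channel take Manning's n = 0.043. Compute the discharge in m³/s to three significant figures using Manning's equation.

4.54 m³/s

A = b·y = 47.605 × 0.44 = 20.95 m²
Wide channel: R ≈ y = 0.44 m
Q = (1/n)·A·R^(2/3)·S^(1/2) = (1/0.043) × 20.95 × 0.4400^(2/3) × 0.00026^(1/2) = 4.544 m³/s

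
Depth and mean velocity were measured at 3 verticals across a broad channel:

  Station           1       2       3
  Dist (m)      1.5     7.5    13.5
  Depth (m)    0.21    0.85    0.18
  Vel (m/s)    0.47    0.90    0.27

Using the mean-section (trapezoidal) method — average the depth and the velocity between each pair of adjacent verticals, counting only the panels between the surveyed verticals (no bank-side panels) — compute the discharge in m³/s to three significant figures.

3.99 m³/s

Panel 1-2: Δb = 6 m, d̄ = (0.21+0.85)/2 = 0.53, v̄ = (0.47+0.90)/2 = 0.685 → q = 6×0.53×0.685 = 2.178 m³/s
Panel 2-3: Δb = 6 m, d̄ = (0.85+0.18)/2 = 0.515, v̄ = (0.90+0.27)/2 = 0.585 → q = 6×0.515×0.585 = 1.808 m³/s
Q = Σ q = 3.986 m³/s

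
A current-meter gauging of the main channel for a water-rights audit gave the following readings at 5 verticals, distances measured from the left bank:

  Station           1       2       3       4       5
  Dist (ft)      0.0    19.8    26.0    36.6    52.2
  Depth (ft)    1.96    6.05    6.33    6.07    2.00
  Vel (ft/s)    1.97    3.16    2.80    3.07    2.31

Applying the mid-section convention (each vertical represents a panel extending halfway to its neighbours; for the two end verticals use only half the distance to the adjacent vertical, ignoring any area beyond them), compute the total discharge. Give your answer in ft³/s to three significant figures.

716 ft³/s

w_1 = (19.8 − 0.0)/2 = 9.9 ft; q_1 = 1.97 × 1.96 × 9.9 = 38.23 ft³/s
w_2 = (26.0 − 0.0)/2 = 13 ft; q_2 = 3.16 × 6.05 × 13 = 248.5 ft³/s
w_3 = (36.6 − 19.8)/2 = 8.4 ft; q_3 = 2.80 × 6.33 × 8.4 = 148.9 ft³/s
w_4 = (52.2 − 26.0)/2 = 13.1 ft; q_4 = 3.07 × 6.07 × 13.1 = 244.1 ft³/s
w_5 = (52.2 − 36.6)/2 = 7.8 ft; q_5 = 2.31 × 2.00 × 7.8 = 36.04 ft³/s
Q = Σ qᵢ = 715.8 ft³/s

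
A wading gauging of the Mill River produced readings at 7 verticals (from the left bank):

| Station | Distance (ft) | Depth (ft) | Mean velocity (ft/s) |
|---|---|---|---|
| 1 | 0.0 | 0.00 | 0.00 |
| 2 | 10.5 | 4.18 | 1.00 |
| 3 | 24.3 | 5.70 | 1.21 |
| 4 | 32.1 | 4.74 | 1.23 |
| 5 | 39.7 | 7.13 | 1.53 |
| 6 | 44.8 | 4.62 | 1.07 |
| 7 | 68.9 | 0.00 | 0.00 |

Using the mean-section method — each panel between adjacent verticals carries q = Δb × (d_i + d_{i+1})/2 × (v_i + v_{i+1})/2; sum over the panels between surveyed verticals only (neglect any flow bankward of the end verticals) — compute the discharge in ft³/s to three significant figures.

267 ft³/s

Panel 1-2: Δb = 10.5 ft, d̄ = (0.00+4.18)/2 = 2.09, v̄ = (0.00+1.00)/2 = 0.5 → q = 10.5×2.09×0.5 = 10.97 ft³/s
Panel 2-3: Δb = 13.8 ft, d̄ = (4.18+5.70)/2 = 4.94, v̄ = (1.00+1.21)/2 = 1.105 → q = 13.8×4.94×1.105 = 75.33 ft³/s
Panel 3-4: Δb = 7.8 ft, d̄ = (5.70+4.74)/2 = 5.22, v̄ = (1.21+1.23)/2 = 1.22 → q = 7.8×5.22×1.22 = 49.67 ft³/s
Panel 4-5: Δb = 7.6 ft, d̄ = (4.74+7.13)/2 = 5.935, v̄ = (1.23+1.53)/2 = 1.38 → q = 7.6×5.935×1.38 = 62.25 ft³/s
Panel 5-6: Δb = 5.1 ft, d̄ = (7.13+4.62)/2 = 5.875, v̄ = (1.53+1.07)/2 = 1.3 → q = 5.1×5.875×1.3 = 38.95 ft³/s
Panel 6-7: Δb = 24.1 ft, d̄ = (4.62+0.00)/2 = 2.31, v̄ = (1.07+0.00)/2 = 0.535 → q = 24.1×2.31×0.535 = 29.78 ft³/s
Q = Σ q = 267.0 ft³/s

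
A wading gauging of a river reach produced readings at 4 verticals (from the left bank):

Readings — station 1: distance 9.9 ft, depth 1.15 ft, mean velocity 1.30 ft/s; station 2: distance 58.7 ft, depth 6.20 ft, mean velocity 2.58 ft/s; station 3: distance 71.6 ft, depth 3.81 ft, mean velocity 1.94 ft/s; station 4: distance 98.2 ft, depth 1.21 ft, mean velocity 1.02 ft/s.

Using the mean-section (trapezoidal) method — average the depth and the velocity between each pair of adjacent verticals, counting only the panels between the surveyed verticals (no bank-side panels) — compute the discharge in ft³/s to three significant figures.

593 ft³/s

Panel 1-2: Δb = 48.8 ft, d̄ = (1.15+6.20)/2 = 3.675, v̄ = (1.30+2.58)/2 = 1.94 → q = 48.8×3.675×1.94 = 347.9 ft³/s
Panel 2-3: Δb = 12.9 ft, d̄ = (6.20+3.81)/2 = 5.005, v̄ = (2.58+1.94)/2 = 2.26 → q = 12.9×5.005×2.26 = 145.9 ft³/s
Panel 3-4: Δb = 26.6 ft, d̄ = (3.81+1.21)/2 = 2.51, v̄ = (1.94+1.02)/2 = 1.48 → q = 26.6×2.51×1.48 = 98.81 ft³/s
Q = Σ q = 592.6 ft³/s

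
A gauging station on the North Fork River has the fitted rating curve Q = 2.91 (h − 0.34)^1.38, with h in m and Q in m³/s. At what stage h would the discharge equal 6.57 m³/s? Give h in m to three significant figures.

h − h₀ = (Q/C)^(1/b) = (6.57/2.91)^(1/1.38) = 1.804 m
h = 0.34 + 1.804 = 2.144 m

2.14 m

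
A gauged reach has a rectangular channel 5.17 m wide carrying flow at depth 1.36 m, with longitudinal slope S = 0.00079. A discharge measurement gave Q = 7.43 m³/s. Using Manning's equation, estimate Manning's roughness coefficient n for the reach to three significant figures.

A = b·y = 5.17 × 1.36 = 7.031 m²
P = b + 2y = 5.17 + 2×1.36 = 7.890 m
R = A/P = 7.031/7.890 = 0.8912 m
n = (1/Q)·A·R^(2/3)·S^(1/2) = (1/7.43) × 7.031 × 0.9261 × 0.02811 = 0.02463

0.0246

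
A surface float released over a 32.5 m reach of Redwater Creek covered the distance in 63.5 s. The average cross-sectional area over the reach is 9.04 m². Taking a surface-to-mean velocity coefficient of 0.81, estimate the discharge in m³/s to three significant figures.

v_surface = L / t̄ = 32.5 / 63.5 = 0.5118 m/s
v_mean = 0.81 × 0.5118 = 0.4146 m/s
Q = A × v_mean = 9.04 × 0.4146 = 3.748 m³/s

3.75 m³/s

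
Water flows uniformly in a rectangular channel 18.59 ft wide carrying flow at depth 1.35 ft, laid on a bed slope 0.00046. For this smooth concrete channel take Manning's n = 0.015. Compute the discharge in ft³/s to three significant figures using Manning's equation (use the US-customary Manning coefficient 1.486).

A = b·y = 18.59 × 1.35 = 25.10 ft²
P = b + 2y = 18.59 + 2×1.35 = 21.29 ft
R = A/P = 25.10/21.29 = 1.179 ft
Q = (1.486/n)·A·R^(2/3)·S^(1/2) = (1.486/0.015) × 25.10 × 1.179^(2/3) × 0.00046^(1/2) = 59.50 ft³/s

59.5 ft³/s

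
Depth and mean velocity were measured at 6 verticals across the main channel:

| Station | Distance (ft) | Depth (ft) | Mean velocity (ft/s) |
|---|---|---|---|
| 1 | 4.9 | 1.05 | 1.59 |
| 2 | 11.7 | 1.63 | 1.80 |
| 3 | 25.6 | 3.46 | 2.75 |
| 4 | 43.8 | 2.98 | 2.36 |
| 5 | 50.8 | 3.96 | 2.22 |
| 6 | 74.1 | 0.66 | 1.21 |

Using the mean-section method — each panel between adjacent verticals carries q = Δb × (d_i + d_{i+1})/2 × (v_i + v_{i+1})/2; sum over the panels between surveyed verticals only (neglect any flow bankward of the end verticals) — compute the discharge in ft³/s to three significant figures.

394 ft³/s

Panel 1-2: Δb = 6.8 ft, d̄ = (1.05+1.63)/2 = 1.34, v̄ = (1.59+1.80)/2 = 1.695 → q = 6.8×1.34×1.695 = 15.44 ft³/s
Panel 2-3: Δb = 13.9 ft, d̄ = (1.63+3.46)/2 = 2.545, v̄ = (1.80+2.75)/2 = 2.275 → q = 13.9×2.545×2.275 = 80.48 ft³/s
Panel 3-4: Δb = 18.2 ft, d̄ = (3.46+2.98)/2 = 3.22, v̄ = (2.75+2.36)/2 = 2.555 → q = 18.2×3.22×2.555 = 149.7 ft³/s
Panel 4-5: Δb = 7 ft, d̄ = (2.98+3.96)/2 = 3.47, v̄ = (2.36+2.22)/2 = 2.29 → q = 7×3.47×2.29 = 55.62 ft³/s
Panel 5-6: Δb = 23.3 ft, d̄ = (3.96+0.66)/2 = 2.31, v̄ = (2.22+1.21)/2 = 1.715 → q = 23.3×2.31×1.715 = 92.31 ft³/s
Q = Σ q = 393.6 ft³/s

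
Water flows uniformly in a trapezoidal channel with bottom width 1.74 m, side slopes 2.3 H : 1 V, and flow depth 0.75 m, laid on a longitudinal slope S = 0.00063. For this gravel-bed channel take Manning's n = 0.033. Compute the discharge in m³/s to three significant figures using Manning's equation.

1.20 m³/s

A = (b + z·y)·y = (1.74 + 2.3×0.75)×0.75 = 2.599 m²
P = b + 2y√(1+z²) = 1.74 + 2×0.75×√(1+2.3²) = 5.502 m
R = A/P = 2.599/5.502 = 0.4723 m
Q = (1/n)·A·R^(2/3)·S^(1/2) = (1/0.033) × 2.599 × 0.4723^(2/3) × 0.00063^(1/2) = 1.199 m³/s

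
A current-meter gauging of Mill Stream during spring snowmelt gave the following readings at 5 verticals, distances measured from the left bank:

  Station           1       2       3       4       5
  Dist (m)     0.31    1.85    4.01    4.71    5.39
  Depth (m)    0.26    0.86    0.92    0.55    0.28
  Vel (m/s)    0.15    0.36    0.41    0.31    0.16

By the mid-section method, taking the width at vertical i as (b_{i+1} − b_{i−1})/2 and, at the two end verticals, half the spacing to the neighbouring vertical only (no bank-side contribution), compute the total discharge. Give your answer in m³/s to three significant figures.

1.28 m³/s

w_1 = (1.85 − 0.31)/2 = 0.77 m; q_1 = 0.15 × 0.26 × 0.77 = 0.03003 m³/s
w_2 = (4.01 − 0.31)/2 = 1.85 m; q_2 = 0.36 × 0.86 × 1.85 = 0.5728 m³/s
w_3 = (4.71 − 1.85)/2 = 1.43 m; q_3 = 0.41 × 0.92 × 1.43 = 0.5394 m³/s
w_4 = (5.39 − 4.01)/2 = 0.69 m; q_4 = 0.31 × 0.55 × 0.69 = 0.1176 m³/s
w_5 = (5.39 − 4.71)/2 = 0.34 m; q_5 = 0.16 × 0.28 × 0.34 = 0.01523 m³/s
Q = Σ qᵢ = 1.275 m³/s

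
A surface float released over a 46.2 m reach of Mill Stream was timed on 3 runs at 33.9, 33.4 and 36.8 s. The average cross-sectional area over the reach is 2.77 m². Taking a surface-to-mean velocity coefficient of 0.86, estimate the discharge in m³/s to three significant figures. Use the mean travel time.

3.17 m³/s

t̄ = (33.9 + 33.4 + 36.8) / 3 = 34.7 s
v_surface = L / t̄ = 46.2 / 34.7 = 1.331 m/s
v_mean = 0.86 × 1.331 = 1.145 m/s
Q = A × v_mean = 2.77 × 1.145 = 3.172 m³/s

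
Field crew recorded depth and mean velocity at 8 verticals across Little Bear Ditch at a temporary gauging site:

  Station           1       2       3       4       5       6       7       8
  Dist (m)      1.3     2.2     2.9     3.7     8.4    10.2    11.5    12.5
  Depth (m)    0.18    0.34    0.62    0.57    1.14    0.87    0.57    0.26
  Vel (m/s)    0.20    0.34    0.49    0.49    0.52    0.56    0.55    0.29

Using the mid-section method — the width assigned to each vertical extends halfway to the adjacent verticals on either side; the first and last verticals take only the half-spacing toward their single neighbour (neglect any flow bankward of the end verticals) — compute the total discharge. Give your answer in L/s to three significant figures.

w_1 = (2.2 − 1.3)/2 = 0.45 m; q_1 = 0.20 × 0.18 × 0.45 = 0.01620 m³/s
w_2 = (2.9 − 1.3)/2 = 0.8 m; q_2 = 0.34 × 0.34 × 0.8 = 0.09248 m³/s
w_3 = (3.7 − 2.2)/2 = 0.75 m; q_3 = 0.49 × 0.62 × 0.75 = 0.2279 m³/s
w_4 = (8.4 − 2.9)/2 = 2.75 m; q_4 = 0.49 × 0.57 × 2.75 = 0.7681 m³/s
w_5 = (10.2 − 3.7)/2 = 3.25 m; q_5 = 0.52 × 1.14 × 3.25 = 1.927 m³/s
w_6 = (11.5 − 8.4)/2 = 1.55 m; q_6 = 0.56 × 0.87 × 1.55 = 0.7552 m³/s
w_7 = (12.5 − 10.2)/2 = 1.15 m; q_7 = 0.55 × 0.57 × 1.15 = 0.3605 m³/s
w_8 = (12.5 − 11.5)/2 = 0.5 m; q_8 = 0.29 × 0.26 × 0.5 = 0.03770 m³/s
Q = Σ qᵢ = 4.185 m³/s
= 4.185 × 1000 = 4185 L/s

4180 L/s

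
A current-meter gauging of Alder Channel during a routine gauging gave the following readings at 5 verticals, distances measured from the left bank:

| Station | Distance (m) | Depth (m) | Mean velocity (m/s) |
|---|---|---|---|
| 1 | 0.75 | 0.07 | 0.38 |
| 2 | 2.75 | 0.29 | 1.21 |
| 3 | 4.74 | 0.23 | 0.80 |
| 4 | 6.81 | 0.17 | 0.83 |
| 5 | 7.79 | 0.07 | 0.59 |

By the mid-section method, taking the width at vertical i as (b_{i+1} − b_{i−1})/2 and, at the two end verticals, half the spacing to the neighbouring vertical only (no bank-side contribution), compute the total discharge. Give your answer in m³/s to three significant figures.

1.34 m³/s

w_1 = (2.75 − 0.75)/2 = 1 m; q_1 = 0.38 × 0.07 × 1 = 0.02660 m³/s
w_2 = (4.74 − 0.75)/2 = 1.995 m; q_2 = 1.21 × 0.29 × 1.995 = 0.7000 m³/s
w_3 = (6.81 − 2.75)/2 = 2.03 m; q_3 = 0.80 × 0.23 × 2.03 = 0.3735 m³/s
w_4 = (7.79 − 4.74)/2 = 1.525 m; q_4 = 0.83 × 0.17 × 1.525 = 0.2152 m³/s
w_5 = (7.79 − 6.81)/2 = 0.49 m; q_5 = 0.59 × 0.07 × 0.49 = 0.02024 m³/s
Q = Σ qᵢ = 1.336 m³/s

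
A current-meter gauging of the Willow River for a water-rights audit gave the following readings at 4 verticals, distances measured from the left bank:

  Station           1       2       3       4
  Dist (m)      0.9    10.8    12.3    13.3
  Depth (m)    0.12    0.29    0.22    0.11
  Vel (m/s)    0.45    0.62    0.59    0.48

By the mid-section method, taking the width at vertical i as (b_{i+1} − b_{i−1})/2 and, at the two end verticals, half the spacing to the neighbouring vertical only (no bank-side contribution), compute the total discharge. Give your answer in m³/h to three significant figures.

w_1 = (10.8 − 0.9)/2 = 4.95 m; q_1 = 0.45 × 0.12 × 4.95 = 0.2673 m³/s
w_2 = (12.3 − 0.9)/2 = 5.7 m; q_2 = 0.62 × 0.29 × 5.7 = 1.025 m³/s
w_3 = (13.3 − 10.8)/2 = 1.25 m; q_3 = 0.59 × 0.22 × 1.25 = 0.1623 m³/s
w_4 = (13.3 − 12.3)/2 = 0.5 m; q_4 = 0.48 × 0.11 × 0.5 = 0.02640 m³/s
Q = Σ qᵢ = 1.481 m³/s
= 1.481 × 3600 = 5331 m³/h

5330 m³/h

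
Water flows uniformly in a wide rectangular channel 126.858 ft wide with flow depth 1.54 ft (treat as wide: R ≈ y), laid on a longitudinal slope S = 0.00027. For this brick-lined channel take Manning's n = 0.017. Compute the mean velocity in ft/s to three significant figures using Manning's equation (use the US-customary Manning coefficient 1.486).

1.92 ft/s

A = b·y = 126.858 × 1.54 = 195.4 ft²
Wide channel: R ≈ y = 1.54 ft
Q = (1.486/n)·A·R^(2/3)·S^(1/2) = (1.486/0.017) × 195.4 × 1.540^(2/3) × 0.00027^(1/2) = 374.2 ft³/s
V = Q/A = 374.2/195.4 = 1.915 ft/s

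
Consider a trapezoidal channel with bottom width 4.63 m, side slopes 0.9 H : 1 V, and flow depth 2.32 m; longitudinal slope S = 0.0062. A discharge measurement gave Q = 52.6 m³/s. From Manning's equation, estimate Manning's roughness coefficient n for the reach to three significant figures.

A = (b + z·y)·y = (4.63 + 0.9×2.32)×2.32 = 15.59 m²
P = b + 2y√(1+z²) = 4.63 + 2×2.32×√(1+0.9²) = 10.87 m
R = A/P = 15.59/10.87 = 1.434 m
n = (1/Q)·A·R^(2/3)·S^(1/2) = (1/52.6) × 15.59 × 1.271 × 0.07874 = 0.02966

0.0297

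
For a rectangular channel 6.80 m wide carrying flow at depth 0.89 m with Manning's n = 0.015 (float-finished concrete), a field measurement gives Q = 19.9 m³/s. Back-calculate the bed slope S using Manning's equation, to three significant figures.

0.00387

A = b·y = 6.80 × 0.89 = 6.052 m²
P = b + 2y = 6.80 + 2×0.89 = 8.580 m
R = A/P = 6.052/8.580 = 0.7054 m
S = (Q·n / (1·A·R^(2/3)))² = (19.9×0.015 / (1×6.052×0.7924))² = 0.003874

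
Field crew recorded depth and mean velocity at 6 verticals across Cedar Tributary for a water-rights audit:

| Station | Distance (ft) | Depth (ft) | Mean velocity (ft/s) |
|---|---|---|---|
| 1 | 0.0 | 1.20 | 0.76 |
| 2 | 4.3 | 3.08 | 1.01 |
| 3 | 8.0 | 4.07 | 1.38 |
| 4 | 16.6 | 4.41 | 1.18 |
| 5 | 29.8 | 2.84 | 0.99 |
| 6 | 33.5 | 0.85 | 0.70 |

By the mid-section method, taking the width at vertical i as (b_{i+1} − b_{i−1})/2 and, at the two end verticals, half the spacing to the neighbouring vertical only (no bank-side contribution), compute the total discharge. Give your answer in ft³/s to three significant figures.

131 ft³/s

w_1 = (4.3 − 0.0)/2 = 2.15 ft; q_1 = 0.76 × 1.20 × 2.15 = 1.961 ft³/s
w_2 = (8.0 − 0.0)/2 = 4 ft; q_2 = 1.01 × 3.08 × 4 = 12.44 ft³/s
w_3 = (16.6 − 4.3)/2 = 6.15 ft; q_3 = 1.38 × 4.07 × 6.15 = 34.54 ft³/s
w_4 = (29.8 − 8.0)/2 = 10.9 ft; q_4 = 1.18 × 4.41 × 10.9 = 56.72 ft³/s
w_5 = (33.5 − 16.6)/2 = 8.45 ft; q_5 = 0.99 × 2.84 × 8.45 = 23.76 ft³/s
w_6 = (33.5 − 29.8)/2 = 1.85 ft; q_6 = 0.70 × 0.85 × 1.85 = 1.101 ft³/s
Q = Σ qᵢ = 130.5 ft³/s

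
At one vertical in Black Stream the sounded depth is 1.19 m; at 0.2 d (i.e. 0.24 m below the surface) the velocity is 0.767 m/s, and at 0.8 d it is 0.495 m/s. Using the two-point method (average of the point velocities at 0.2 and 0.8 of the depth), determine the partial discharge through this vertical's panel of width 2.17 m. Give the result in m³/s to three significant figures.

1.63 m³/s

v̄ = (0.767 + 0.495) / 2 = 0.6310 m/s
q = v̄ × d × w = 0.6310 × 1.19 × 2.17 = 1.629 m³/s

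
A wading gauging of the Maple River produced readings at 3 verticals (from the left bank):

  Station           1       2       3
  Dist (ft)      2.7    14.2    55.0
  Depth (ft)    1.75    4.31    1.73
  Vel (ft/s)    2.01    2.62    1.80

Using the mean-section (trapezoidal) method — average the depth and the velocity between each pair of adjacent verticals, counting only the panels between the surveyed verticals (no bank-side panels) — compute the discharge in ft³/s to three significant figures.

353 ft³/s

Panel 1-2: Δb = 11.5 ft, d̄ = (1.75+4.31)/2 = 3.03, v̄ = (2.01+2.62)/2 = 2.315 → q = 11.5×3.03×2.315 = 80.67 ft³/s
Panel 2-3: Δb = 40.8 ft, d̄ = (4.31+1.73)/2 = 3.02, v̄ = (2.62+1.80)/2 = 2.21 → q = 40.8×3.02×2.21 = 272.3 ft³/s
Q = Σ q = 353.0 ft³/s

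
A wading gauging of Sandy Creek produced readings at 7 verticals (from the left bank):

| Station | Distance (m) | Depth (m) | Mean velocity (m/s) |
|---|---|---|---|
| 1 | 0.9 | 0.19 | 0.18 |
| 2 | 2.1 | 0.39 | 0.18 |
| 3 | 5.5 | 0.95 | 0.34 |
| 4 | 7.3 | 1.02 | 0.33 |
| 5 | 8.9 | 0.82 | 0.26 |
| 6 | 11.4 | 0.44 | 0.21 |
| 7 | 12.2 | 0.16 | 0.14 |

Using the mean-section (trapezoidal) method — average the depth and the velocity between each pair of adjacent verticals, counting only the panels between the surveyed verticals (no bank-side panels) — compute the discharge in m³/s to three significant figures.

2.10 m³/s

Panel 1-2: Δb = 1.2 m, d̄ = (0.19+0.39)/2 = 0.29, v̄ = (0.18+0.18)/2 = 0.18 → q = 1.2×0.29×0.18 = 0.06264 m³/s
Panel 2-3: Δb = 3.4 m, d̄ = (0.39+0.95)/2 = 0.67, v̄ = (0.18+0.34)/2 = 0.26 → q = 3.4×0.67×0.26 = 0.5923 m³/s
Panel 3-4: Δb = 1.8 m, d̄ = (0.95+1.02)/2 = 0.985, v̄ = (0.34+0.33)/2 = 0.335 → q = 1.8×0.985×0.335 = 0.5940 m³/s
Panel 4-5: Δb = 1.6 m, d̄ = (1.02+0.82)/2 = 0.92, v̄ = (0.33+0.26)/2 = 0.295 → q = 1.6×0.92×0.295 = 0.4342 m³/s
Panel 5-6: Δb = 2.5 m, d̄ = (0.82+0.44)/2 = 0.63, v̄ = (0.26+0.21)/2 = 0.235 → q = 2.5×0.63×0.235 = 0.3701 m³/s
Panel 6-7: Δb = 0.8 m, d̄ = (0.44+0.16)/2 = 0.3, v̄ = (0.21+0.14)/2 = 0.175 → q = 0.8×0.3×0.175 = 0.04200 m³/s
Q = Σ q = 2.095 m³/s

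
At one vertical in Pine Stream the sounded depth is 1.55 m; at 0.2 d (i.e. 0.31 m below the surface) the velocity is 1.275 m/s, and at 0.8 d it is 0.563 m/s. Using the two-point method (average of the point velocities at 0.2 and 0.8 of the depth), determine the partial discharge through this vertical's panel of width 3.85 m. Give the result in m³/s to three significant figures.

5.48 m³/s

v̄ = (1.275 + 0.563) / 2 = 0.9190 m/s
q = v̄ × d × w = 0.9190 × 1.55 × 3.85 = 5.484 m³/s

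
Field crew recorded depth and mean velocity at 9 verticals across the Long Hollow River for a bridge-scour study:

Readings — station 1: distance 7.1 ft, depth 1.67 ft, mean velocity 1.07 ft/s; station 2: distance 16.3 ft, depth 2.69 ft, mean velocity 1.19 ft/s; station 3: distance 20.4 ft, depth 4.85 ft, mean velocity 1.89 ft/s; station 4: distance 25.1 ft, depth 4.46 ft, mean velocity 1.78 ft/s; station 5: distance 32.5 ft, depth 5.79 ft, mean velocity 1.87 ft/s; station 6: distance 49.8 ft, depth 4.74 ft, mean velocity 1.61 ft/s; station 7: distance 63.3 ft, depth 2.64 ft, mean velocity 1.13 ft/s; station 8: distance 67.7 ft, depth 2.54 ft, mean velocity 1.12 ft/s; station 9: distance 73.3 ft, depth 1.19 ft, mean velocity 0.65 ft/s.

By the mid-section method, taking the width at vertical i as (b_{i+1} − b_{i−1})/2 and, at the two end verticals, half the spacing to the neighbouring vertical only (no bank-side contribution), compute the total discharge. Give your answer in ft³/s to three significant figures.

412 ft³/s

w_1 = (16.3 − 7.1)/2 = 4.6 ft; q_1 = 1.07 × 1.67 × 4.6 = 8.220 ft³/s
w_2 = (20.4 − 7.1)/2 = 6.65 ft; q_2 = 1.19 × 2.69 × 6.65 = 21.29 ft³/s
w_3 = (25.1 − 16.3)/2 = 4.4 ft; q_3 = 1.89 × 4.85 × 4.4 = 40.33 ft³/s
w_4 = (32.5 − 20.4)/2 = 6.05 ft; q_4 = 1.78 × 4.46 × 6.05 = 48.03 ft³/s
w_5 = (49.8 − 25.1)/2 = 12.35 ft; q_5 = 1.87 × 5.79 × 12.35 = 133.7 ft³/s
w_6 = (63.3 − 32.5)/2 = 15.4 ft; q_6 = 1.61 × 4.74 × 15.4 = 117.5 ft³/s
w_7 = (67.7 − 49.8)/2 = 8.95 ft; q_7 = 1.13 × 2.64 × 8.95 = 26.70 ft³/s
w_8 = (73.3 − 63.3)/2 = 5 ft; q_8 = 1.12 × 2.54 × 5 = 14.22 ft³/s
w_9 = (73.3 − 67.7)/2 = 2.8 ft; q_9 = 0.65 × 1.19 × 2.8 = 2.166 ft³/s
Q = Σ qᵢ = 412.2 ft³/s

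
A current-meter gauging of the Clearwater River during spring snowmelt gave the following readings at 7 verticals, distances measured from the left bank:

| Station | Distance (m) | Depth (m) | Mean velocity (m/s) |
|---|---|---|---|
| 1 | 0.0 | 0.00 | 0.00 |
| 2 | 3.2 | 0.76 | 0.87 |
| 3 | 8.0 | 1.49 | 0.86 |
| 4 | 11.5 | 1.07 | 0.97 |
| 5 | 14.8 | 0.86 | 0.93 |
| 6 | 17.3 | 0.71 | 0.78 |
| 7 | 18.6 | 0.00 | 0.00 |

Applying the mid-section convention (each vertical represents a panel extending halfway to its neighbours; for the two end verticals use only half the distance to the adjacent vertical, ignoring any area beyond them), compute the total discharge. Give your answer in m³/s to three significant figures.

14.9 m³/s

w_2 = (8.0 − 0.0)/2 = 4 m; q_2 = 0.87 × 0.76 × 4 = 2.645 m³/s
w_3 = (11.5 − 3.2)/2 = 4.15 m; q_3 = 0.86 × 1.49 × 4.15 = 5.318 m³/s
w_4 = (14.8 − 8.0)/2 = 3.4 m; q_4 = 0.97 × 1.07 × 3.4 = 3.529 m³/s
w_5 = (17.3 − 11.5)/2 = 2.9 m; q_5 = 0.93 × 0.86 × 2.9 = 2.319 m³/s
w_6 = (18.6 − 14.8)/2 = 1.9 m; q_6 = 0.78 × 0.71 × 1.9 = 1.052 m³/s
Stations 1, 7 contribute zero (depth or velocity is 0).
Q = Σ qᵢ = 14.86 m³/s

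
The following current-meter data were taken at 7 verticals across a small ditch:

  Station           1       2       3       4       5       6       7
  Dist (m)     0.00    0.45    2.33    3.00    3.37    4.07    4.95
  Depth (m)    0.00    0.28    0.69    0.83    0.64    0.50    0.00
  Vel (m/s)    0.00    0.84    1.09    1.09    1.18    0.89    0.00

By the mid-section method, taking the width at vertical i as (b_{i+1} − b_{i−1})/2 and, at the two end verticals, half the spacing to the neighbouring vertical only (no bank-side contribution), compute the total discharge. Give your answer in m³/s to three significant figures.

w_2 = (2.33 − 0.00)/2 = 1.165 m; q_2 = 0.84 × 0.28 × 1.165 = 0.2740 m³/s
w_3 = (3.00 − 0.45)/2 = 1.275 m; q_3 = 1.09 × 0.69 × 1.275 = 0.9589 m³/s
w_4 = (3.37 − 2.33)/2 = 0.52 m; q_4 = 1.09 × 0.83 × 0.52 = 0.4704 m³/s
w_5 = (4.07 − 3.00)/2 = 0.535 m; q_5 = 1.18 × 0.64 × 0.535 = 0.4040 m³/s
w_6 = (4.95 − 3.37)/2 = 0.79 m; q_6 = 0.89 × 0.50 × 0.79 = 0.3516 m³/s
Stations 1, 7 contribute zero (depth or velocity is 0).
Q = Σ qᵢ = 2.459 m³/s

2.46 m³/s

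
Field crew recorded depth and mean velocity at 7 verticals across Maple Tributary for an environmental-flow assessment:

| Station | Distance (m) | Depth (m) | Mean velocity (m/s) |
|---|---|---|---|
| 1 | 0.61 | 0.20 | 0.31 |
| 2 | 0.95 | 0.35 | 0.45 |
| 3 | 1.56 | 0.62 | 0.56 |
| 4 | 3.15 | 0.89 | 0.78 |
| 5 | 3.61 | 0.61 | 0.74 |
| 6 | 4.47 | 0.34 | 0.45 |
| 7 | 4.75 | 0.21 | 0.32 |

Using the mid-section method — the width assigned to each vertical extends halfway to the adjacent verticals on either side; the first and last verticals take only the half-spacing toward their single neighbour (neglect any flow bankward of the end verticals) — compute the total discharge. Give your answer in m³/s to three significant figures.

1.57 m³/s

w_1 = (0.95 − 0.61)/2 = 0.17 m; q_1 = 0.31 × 0.20 × 0.17 = 0.01054 m³/s
w_2 = (1.56 − 0.61)/2 = 0.475 m; q_2 = 0.45 × 0.35 × 0.475 = 0.07481 m³/s
w_3 = (3.15 − 0.95)/2 = 1.1 m; q_3 = 0.56 × 0.62 × 1.1 = 0.3819 m³/s
w_4 = (3.61 − 1.56)/2 = 1.025 m; q_4 = 0.78 × 0.89 × 1.025 = 0.7116 m³/s
w_5 = (4.47 − 3.15)/2 = 0.66 m; q_5 = 0.74 × 0.61 × 0.66 = 0.2979 m³/s
w_6 = (4.75 − 3.61)/2 = 0.57 m; q_6 = 0.45 × 0.34 × 0.57 = 0.08721 m³/s
w_7 = (4.75 − 4.47)/2 = 0.14 m; q_7 = 0.32 × 0.21 × 0.14 = 0.009408 m³/s
Q = Σ qᵢ = 1.573 m³/s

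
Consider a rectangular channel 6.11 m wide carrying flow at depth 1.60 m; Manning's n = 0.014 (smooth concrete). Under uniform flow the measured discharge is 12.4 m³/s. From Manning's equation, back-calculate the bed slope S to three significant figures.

0.000295

A = b·y = 6.11 × 1.60 = 9.776 m²
P = b + 2y = 6.11 + 2×1.60 = 9.310 m
R = A/P = 9.776/9.310 = 1.050 m
S = (Q·n / (1·A·R^(2/3)))² = (12.4×0.014 / (1×9.776×1.033))² = 0.0002955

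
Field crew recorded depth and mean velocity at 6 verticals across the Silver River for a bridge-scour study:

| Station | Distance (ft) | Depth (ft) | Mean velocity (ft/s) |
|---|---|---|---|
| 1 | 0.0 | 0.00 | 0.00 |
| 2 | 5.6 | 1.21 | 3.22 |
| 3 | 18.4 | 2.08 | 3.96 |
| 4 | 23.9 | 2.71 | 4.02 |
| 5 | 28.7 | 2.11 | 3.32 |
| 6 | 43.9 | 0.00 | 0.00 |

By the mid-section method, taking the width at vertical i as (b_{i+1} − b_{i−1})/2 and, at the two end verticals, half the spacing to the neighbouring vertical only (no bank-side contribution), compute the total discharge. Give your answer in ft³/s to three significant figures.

237 ft³/s

w_2 = (18.4 − 0.0)/2 = 9.2 ft; q_2 = 3.22 × 1.21 × 9.2 = 35.85 ft³/s
w_3 = (23.9 − 5.6)/2 = 9.15 ft; q_3 = 3.96 × 2.08 × 9.15 = 75.37 ft³/s
w_4 = (28.7 − 18.4)/2 = 5.15 ft; q_4 = 4.02 × 2.71 × 5.15 = 56.11 ft³/s
w_5 = (43.9 − 23.9)/2 = 10 ft; q_5 = 3.32 × 2.11 × 10 = 70.05 ft³/s
Stations 1, 6 contribute zero (depth or velocity is 0).
Q = Σ qᵢ = 237.4 ft³/s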